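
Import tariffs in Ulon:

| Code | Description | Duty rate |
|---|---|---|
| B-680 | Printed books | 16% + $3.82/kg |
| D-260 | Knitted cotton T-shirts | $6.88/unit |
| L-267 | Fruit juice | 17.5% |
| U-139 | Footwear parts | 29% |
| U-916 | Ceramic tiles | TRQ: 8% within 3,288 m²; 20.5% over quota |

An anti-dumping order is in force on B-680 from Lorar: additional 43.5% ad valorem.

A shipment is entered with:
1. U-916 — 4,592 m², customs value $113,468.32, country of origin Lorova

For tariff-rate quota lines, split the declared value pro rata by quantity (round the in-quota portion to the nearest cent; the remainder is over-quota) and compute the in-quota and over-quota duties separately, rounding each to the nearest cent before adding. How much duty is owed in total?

$13,105.20

Line 1 (U-916, Lorova, 4,592 m², $113,468.32):
Code U-916 is under a tariff-rate quota (threshold 3,288 m²). In-quota: 3,288 m² at 8%; over-quota: 1,304 m² at 20.5%.
Pro-rata value split: in-quota = $113,468.32 × 3,288/4,592 = $81,246.48; over-quota = $113,468.32 − $81,246.48 = $32,221.84.
In-quota duty = $81,246.48 × 8% = $6,499.72. Over-quota duty = $32,221.84 × 20.5% = $6,605.48.
Line duty = $6,499.72 + $6,605.48 = $13,105.20.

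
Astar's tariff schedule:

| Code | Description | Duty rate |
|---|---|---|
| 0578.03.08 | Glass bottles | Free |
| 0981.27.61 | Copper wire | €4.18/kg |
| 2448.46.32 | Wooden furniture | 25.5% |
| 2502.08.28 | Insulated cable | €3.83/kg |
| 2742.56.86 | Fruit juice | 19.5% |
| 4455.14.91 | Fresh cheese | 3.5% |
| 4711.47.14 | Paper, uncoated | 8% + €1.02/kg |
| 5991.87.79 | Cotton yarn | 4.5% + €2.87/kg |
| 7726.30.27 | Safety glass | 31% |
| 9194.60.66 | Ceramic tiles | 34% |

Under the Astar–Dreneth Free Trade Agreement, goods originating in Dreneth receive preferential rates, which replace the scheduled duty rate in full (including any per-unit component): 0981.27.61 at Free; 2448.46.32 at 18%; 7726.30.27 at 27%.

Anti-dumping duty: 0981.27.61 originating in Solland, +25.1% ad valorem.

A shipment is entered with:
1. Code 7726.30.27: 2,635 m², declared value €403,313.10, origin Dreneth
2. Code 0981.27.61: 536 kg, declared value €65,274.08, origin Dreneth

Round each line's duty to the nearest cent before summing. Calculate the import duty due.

€108,894.54

Line 1 (7726.30.27, Dreneth, 2,635 m², €403,313.10):
Base rate for 7726.30.27 is 31%.
Origin Dreneth qualifies under the Astar–Dreneth agreement and 7726.30.27 is covered: preferential rate 27% applies instead.
Duty = €403,313.10 × 27% = €108,894.54.
Line 2 (0981.27.61, Dreneth, 536 kg, €65,274.08):
Base rate for 0981.27.61 is €4.18/kg.
Origin Dreneth qualifies under the Astar–Dreneth agreement and 0981.27.61 is covered: preferential rate Free applies instead.
The additional-duty order on 0981.27.61 targets Solland, not Dreneth; it does not apply.
Duty = €65,274.08 × 0% = €0.00.
Total = €108,894.54 + €0.00 = €108,894.54.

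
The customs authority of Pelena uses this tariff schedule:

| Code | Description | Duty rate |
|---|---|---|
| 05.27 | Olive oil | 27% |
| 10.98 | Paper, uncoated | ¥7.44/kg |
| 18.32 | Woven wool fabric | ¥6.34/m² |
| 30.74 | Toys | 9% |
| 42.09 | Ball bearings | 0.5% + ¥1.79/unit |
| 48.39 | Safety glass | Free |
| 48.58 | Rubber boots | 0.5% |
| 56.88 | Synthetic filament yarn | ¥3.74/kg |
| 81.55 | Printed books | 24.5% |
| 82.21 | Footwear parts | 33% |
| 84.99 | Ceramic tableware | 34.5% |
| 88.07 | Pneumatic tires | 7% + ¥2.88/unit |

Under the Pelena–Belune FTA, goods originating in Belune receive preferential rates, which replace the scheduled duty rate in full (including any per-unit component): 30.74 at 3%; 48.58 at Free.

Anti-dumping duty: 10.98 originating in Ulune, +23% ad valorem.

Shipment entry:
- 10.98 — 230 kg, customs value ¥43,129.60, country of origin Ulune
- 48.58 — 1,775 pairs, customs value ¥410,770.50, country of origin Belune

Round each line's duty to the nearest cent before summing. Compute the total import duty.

Line 1 (10.98, Ulune, 230 kg, ¥43,129.60):
Base rate for 10.98 is ¥7.44/kg.
Additional duty on 10.98 from Ulune: +23% ad valorem. Applied ad valorem rate = 23%.
Duty = ¥43,129.60 × 23% + 230 × ¥7.44 = ¥11,631.01.
Line 2 (48.58, Belune, 1,775 pairs, ¥410,770.50):
Base rate for 48.58 is 0.5%.
Origin Belune qualifies under the Pelena–Belune agreement and 48.58 is covered: preferential rate Free applies instead.
Duty = ¥410,770.50 × 0% = ¥0.00.
Total = ¥11,631.01 + ¥0.00 = ¥11,631.01.

¥11,631.01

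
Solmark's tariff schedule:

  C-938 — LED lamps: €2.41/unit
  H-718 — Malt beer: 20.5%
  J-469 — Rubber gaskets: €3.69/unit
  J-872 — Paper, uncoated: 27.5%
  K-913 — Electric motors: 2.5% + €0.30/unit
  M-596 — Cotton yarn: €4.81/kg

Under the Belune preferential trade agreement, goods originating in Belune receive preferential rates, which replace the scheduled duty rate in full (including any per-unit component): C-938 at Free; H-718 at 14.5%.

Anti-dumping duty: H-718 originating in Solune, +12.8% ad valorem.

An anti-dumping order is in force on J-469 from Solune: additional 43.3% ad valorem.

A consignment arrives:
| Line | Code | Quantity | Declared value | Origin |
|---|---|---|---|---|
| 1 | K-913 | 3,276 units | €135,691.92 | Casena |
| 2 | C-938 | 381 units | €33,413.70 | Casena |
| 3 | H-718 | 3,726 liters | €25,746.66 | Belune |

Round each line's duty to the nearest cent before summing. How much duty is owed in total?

€9,026.58

Line 1 (K-913, Casena, 3,276 units, €135,691.92):
Base rate for K-913 is 2.5% + €0.30/unit.
Duty = €135,691.92 × 2.5% + 3,276 × €0.30 = €4,375.10.
Line 2 (C-938, Casena, 381 units, €33,413.70):
Base rate for C-938 is €2.41/unit.
C-938 has an FTA preferential rate, but origin Casena is not Belune; base rate stands.
Duty = 381 × €2.41 = €918.21.
Line 3 (H-718, Belune, 3,726 liters, €25,746.66):
Base rate for H-718 is 20.5%.
Origin Belune qualifies under the Solmark–Belune agreement and H-718 is covered: preferential rate 14.5% applies instead.
The additional-duty order on H-718 targets Solune, not Belune; it does not apply.
Duty = €25,746.66 × 14.5% = €3,733.27.
Total = €4,375.10 + €918.21 + €3,733.27 = €9,026.58.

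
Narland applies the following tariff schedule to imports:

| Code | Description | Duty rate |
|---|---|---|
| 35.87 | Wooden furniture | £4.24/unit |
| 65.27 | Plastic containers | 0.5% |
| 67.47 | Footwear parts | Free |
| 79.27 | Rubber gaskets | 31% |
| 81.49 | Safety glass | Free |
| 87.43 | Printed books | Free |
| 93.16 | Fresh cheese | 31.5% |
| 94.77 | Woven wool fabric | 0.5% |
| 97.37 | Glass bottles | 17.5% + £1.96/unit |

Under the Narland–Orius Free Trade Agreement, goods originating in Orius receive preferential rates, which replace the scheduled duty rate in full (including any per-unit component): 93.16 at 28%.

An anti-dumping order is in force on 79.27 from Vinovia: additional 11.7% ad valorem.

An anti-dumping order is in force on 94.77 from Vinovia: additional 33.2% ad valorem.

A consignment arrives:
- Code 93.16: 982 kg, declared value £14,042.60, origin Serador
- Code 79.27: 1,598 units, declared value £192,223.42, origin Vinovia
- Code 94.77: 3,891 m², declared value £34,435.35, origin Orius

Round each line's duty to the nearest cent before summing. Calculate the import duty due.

£86,675.00

Line 1 (93.16, Serador, 982 kg, £14,042.60):
Base rate for 93.16 is 31.5%.
93.16 has an FTA preferential rate, but origin Serador is not Orius; base rate stands.
Duty = £14,042.60 × 31.5% = £4,423.42.
Line 2 (79.27, Vinovia, 1,598 units, £192,223.42):
Base rate for 79.27 is 31%.
Additional duty on 79.27 from Vinovia: +11.7%. Applied ad valorem rate: 31% + 11.7% = 42.7%.
Duty = £192,223.42 × 42.7% = £82,079.40.
Line 3 (94.77, Orius, 3,891 m², £34,435.35):
Base rate for 94.77 is 0.5%.
Origin Orius is the FTA partner but 94.77 is not on the preference list; base rate stands.
The additional-duty order on 94.77 targets Vinovia, not Orius; it does not apply.
Duty = £34,435.35 × 0.5% = £172.18.
Total = £4,423.42 + £82,079.40 + £172.18 = £86,675.00.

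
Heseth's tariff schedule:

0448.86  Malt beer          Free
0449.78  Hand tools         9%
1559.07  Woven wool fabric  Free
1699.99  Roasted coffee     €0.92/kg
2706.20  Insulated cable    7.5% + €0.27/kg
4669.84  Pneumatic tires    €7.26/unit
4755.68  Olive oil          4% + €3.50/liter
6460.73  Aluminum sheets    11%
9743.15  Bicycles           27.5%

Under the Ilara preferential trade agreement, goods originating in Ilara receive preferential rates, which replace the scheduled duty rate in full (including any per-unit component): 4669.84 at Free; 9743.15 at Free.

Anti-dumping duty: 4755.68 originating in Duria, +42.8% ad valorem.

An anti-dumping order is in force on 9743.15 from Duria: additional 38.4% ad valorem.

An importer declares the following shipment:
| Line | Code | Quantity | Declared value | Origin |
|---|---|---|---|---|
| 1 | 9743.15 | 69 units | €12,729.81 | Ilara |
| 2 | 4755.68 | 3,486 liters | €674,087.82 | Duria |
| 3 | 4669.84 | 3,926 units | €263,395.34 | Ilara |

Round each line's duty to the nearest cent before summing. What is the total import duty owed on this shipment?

Line 1 (9743.15, Ilara, 69 units, €12,729.81):
Base rate for 9743.15 is 27.5%.
Origin Ilara qualifies under the Heseth–Ilara agreement and 9743.15 is covered: preferential rate Free applies instead.
The additional-duty order on 9743.15 targets Duria, not Ilara; it does not apply.
Duty = €12,729.81 × 0% = €0.00.
Line 2 (4755.68, Duria, 3,486 liters, €674,087.82):
Base rate for 4755.68 is 4% + €3.50/liter.
Additional duty on 4755.68 from Duria: +42.8%. Applied ad valorem rate: 4% + 42.8% = 46.8%.
Duty = €674,087.82 × 46.8% + 3,486 × €3.50 = €327,674.10.
Line 3 (4669.84, Ilara, 3,926 units, €263,395.34):
Base rate for 4669.84 is €7.26/unit.
Origin Ilara qualifies under the Heseth–Ilara agreement and 4669.84 is covered: preferential rate Free applies instead.
Duty = €263,395.34 × 0% = €0.00.
Total = €0.00 + €327,674.10 + €0.00 = €327,674.10.

€327,674.10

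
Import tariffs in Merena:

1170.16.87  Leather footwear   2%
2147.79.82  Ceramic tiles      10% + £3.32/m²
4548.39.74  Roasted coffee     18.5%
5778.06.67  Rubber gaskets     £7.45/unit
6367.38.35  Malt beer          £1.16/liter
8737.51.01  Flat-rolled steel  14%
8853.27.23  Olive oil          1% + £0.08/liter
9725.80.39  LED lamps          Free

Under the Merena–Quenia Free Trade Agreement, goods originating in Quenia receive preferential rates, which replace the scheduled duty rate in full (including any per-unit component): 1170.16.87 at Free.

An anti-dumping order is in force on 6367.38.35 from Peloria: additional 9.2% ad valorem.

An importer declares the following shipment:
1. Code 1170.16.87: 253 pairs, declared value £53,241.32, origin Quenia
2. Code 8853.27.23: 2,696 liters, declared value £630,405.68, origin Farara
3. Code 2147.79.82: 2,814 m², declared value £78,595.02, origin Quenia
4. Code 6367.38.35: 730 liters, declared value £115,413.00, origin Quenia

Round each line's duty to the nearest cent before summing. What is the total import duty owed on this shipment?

£24,568.52

Line 1 (1170.16.87, Quenia, 253 pairs, £53,241.32):
Base rate for 1170.16.87 is 2%.
Origin Quenia qualifies under the Merena–Quenia agreement and 1170.16.87 is covered: preferential rate Free applies instead.
Duty = £53,241.32 × 0% = £0.00.
Line 2 (8853.27.23, Farara, 2,696 liters, £630,405.68):
Base rate for 8853.27.23 is 1% + £0.08/liter.
Duty = £630,405.68 × 1% + 2,696 × £0.08 = £6,519.74.
Line 3 (2147.79.82, Quenia, 2,814 m², £78,595.02):
Base rate for 2147.79.82 is 10% + £3.32/m².
Origin Quenia is the FTA partner but 2147.79.82 is not on the preference list; base rate stands.
Duty = £78,595.02 × 10% + 2,814 × £3.32 = £17,201.98.
Line 4 (6367.38.35, Quenia, 730 liters, £115,413.00):
Base rate for 6367.38.35 is £1.16/liter.
Origin Quenia is the FTA partner but 6367.38.35 is not on the preference list; base rate stands.
The additional-duty order on 6367.38.35 targets Peloria, not Quenia; it does not apply.
Duty = 730 × £1.16 = £846.80.
Total = £0.00 + £6,519.74 + £17,201.98 + £846.80 = £24,568.52.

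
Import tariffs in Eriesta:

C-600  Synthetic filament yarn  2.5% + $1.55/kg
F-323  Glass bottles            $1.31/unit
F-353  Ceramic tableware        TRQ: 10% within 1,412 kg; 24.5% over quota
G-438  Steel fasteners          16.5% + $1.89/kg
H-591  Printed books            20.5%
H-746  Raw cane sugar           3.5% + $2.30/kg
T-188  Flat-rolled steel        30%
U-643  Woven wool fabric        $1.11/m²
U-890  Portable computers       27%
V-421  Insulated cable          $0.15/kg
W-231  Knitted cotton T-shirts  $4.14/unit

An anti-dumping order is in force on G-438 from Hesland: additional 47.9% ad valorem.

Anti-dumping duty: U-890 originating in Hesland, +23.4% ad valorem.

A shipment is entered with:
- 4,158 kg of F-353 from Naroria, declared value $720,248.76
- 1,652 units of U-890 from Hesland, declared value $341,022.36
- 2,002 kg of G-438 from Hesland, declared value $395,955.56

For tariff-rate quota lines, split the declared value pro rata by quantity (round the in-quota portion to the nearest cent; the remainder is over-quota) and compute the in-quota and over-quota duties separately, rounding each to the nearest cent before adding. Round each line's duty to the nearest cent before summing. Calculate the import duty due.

Line 1 (F-353, Naroria, 4,158 kg, $720,248.76):
Code F-353 is under a tariff-rate quota (threshold 1,412 kg). In-quota: 1,412 kg at 10%; over-quota: 2,746 kg at 24.5%.
Pro-rata value split: in-quota = $720,248.76 × 1,412/4,158 = $244,586.64; over-quota = $720,248.76 − $244,586.64 = $475,662.12.
In-quota duty = $244,586.64 × 10% = $24,458.66. Over-quota duty = $475,662.12 × 24.5% = $116,537.22.
Line duty = $24,458.66 + $116,537.22 = $140,995.88.
Line 2 (U-890, Hesland, 1,652 units, $341,022.36):
Base rate for U-890 is 27%.
Additional duty on U-890 from Hesland: +23.4%. Applied ad valorem rate: 27% + 23.4% = 50.4%.
Duty = $341,022.36 × 50.4% = $171,875.27.
Line 3 (G-438, Hesland, 2,002 kg, $395,955.56):
Base rate for G-438 is 16.5% + $1.89/kg.
Additional duty on G-438 from Hesland: +47.9%. Applied ad valorem rate: 16.5% + 47.9% = 64.4%.
Duty = $395,955.56 × 64.4% + 2,002 × $1.89 = $258,779.16.
Total = $140,995.88 + $171,875.27 + $258,779.16 = $571,650.31.

$571,650.31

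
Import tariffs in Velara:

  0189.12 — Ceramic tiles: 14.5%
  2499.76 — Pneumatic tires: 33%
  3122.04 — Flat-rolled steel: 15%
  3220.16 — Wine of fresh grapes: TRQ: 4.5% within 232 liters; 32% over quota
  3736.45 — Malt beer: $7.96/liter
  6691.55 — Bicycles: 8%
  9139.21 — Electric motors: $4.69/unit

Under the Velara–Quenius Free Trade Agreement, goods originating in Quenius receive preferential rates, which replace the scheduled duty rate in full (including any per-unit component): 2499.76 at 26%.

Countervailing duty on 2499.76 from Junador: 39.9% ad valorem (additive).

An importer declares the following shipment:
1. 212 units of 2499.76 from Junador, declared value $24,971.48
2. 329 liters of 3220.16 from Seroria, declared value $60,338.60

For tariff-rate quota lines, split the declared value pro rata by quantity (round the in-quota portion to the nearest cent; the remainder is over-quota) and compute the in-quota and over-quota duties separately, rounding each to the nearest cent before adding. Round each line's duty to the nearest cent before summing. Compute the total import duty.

Line 1 (2499.76, Junador, 212 units, $24,971.48):
Base rate for 2499.76 is 33%.
2499.76 has an FTA preferential rate, but origin Junador is not Quenius; base rate stands.
Additional duty on 2499.76 from Junador: +39.9%. Applied ad valorem rate: 33% + 39.9% = 72.9%.
Duty = $24,971.48 × 72.9% = $18,204.21.
Line 2 (3220.16, Seroria, 329 liters, $60,338.60):
Code 3220.16 is under a tariff-rate quota (threshold 232 liters). In-quota: 232 liters at 4.5%; over-quota: 97 liters at 32%.
Pro-rata value split: in-quota = $60,338.60 × 232/329 = $42,548.80; over-quota = $60,338.60 − $42,548.80 = $17,789.80.
In-quota duty = $42,548.80 × 4.5% = $1,914.70. Over-quota duty = $17,789.80 × 32% = $5,692.74.
Line duty = $1,914.70 + $5,692.74 = $7,607.44.
Total = $18,204.21 + $7,607.44 = $25,811.65.

$25,811.65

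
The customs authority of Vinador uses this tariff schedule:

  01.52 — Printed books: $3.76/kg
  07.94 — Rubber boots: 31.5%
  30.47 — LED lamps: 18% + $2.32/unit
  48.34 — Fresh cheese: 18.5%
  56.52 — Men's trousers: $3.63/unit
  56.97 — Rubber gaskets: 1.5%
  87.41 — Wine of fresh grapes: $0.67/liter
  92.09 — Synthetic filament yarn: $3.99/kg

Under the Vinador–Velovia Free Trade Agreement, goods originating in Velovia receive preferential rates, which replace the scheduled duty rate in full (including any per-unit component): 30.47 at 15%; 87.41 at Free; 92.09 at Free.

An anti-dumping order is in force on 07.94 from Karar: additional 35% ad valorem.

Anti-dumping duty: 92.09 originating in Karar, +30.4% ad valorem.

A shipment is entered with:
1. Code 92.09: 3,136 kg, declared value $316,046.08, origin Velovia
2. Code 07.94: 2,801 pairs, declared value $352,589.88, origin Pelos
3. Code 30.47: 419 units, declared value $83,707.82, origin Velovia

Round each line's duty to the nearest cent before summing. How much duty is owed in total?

$123,621.98

Line 1 (92.09, Velovia, 3,136 kg, $316,046.08):
Base rate for 92.09 is $3.99/kg.
Origin Velovia qualifies under the Vinador–Velovia agreement and 92.09 is covered: preferential rate Free applies instead.
The additional-duty order on 92.09 targets Karar, not Velovia; it does not apply.
Duty = $316,046.08 × 0% = $0.00.
Line 2 (07.94, Pelos, 2,801 pairs, $352,589.88):
Base rate for 07.94 is 31.5%.
The additional-duty order on 07.94 targets Karar, not Pelos; it does not apply.
Duty = $352,589.88 × 31.5% = $111,065.81.
Line 3 (30.47, Velovia, 419 units, $83,707.82):
Base rate for 30.47 is 18% + $2.32/unit.
Origin Velovia qualifies under the Vinador–Velovia agreement and 30.47 is covered: preferential rate 15% applies instead.
Duty = $83,707.82 × 15% = $12,556.17.
Total = $0.00 + $111,065.81 + $12,556.17 = $123,621.98.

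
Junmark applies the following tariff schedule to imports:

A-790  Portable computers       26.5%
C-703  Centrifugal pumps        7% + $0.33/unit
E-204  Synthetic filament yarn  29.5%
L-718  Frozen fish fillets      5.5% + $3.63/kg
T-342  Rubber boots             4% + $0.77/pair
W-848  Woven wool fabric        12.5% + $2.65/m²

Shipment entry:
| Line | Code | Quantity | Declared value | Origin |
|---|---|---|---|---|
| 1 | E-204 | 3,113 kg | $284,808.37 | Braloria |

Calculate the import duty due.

Line 1 (E-204, Braloria, 3,113 kg, $284,808.37):
Base rate for E-204 is 29.5%.
Duty = $284,808.37 × 29.5% = $84,018.47.

$84,018.47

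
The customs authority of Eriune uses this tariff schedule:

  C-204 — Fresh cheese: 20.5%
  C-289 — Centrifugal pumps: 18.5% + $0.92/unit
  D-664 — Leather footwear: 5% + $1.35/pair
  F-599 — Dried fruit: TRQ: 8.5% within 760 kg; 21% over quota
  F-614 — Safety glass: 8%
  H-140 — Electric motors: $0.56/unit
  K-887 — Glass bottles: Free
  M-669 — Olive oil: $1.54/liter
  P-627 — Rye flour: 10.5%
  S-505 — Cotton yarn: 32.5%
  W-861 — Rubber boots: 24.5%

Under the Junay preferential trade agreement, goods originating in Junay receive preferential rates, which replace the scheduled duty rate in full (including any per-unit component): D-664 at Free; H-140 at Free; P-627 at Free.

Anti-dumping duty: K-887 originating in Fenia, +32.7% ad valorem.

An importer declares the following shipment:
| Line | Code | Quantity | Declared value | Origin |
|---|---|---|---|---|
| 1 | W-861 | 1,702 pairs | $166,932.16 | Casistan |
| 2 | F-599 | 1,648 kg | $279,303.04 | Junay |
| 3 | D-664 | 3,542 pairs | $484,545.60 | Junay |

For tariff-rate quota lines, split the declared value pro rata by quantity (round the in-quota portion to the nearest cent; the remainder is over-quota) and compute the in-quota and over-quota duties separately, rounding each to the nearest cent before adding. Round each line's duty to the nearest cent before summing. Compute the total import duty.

$83,451.42

Line 1 (W-861, Casistan, 1,702 pairs, $166,932.16):
Base rate for W-861 is 24.5%.
Duty = $166,932.16 × 24.5% = $40,898.38.
Line 2 (F-599, Junay, 1,648 kg, $279,303.04):
Code F-599 is under a tariff-rate quota (threshold 760 kg). In-quota: 760 kg at 8.5%; over-quota: 888 kg at 21%.
Pro-rata value split: in-quota = $279,303.04 × 760/1,648 = $128,804.80; over-quota = $279,303.04 − $128,804.80 = $150,498.24.
In-quota duty = $128,804.80 × 8.5% = $10,948.41. Over-quota duty = $150,498.24 × 21% = $31,604.63.
Line duty = $10,948.41 + $31,604.63 = $42,553.04.
Line 3 (D-664, Junay, 3,542 pairs, $484,545.60):
Base rate for D-664 is 5% + $1.35/pair.
Origin Junay qualifies under the Eriune–Junay agreement and D-664 is covered: preferential rate Free applies instead.
Duty = $484,545.60 × 0% = $0.00.
Total = $40,898.38 + $42,553.04 + $0.00 = $83,451.42.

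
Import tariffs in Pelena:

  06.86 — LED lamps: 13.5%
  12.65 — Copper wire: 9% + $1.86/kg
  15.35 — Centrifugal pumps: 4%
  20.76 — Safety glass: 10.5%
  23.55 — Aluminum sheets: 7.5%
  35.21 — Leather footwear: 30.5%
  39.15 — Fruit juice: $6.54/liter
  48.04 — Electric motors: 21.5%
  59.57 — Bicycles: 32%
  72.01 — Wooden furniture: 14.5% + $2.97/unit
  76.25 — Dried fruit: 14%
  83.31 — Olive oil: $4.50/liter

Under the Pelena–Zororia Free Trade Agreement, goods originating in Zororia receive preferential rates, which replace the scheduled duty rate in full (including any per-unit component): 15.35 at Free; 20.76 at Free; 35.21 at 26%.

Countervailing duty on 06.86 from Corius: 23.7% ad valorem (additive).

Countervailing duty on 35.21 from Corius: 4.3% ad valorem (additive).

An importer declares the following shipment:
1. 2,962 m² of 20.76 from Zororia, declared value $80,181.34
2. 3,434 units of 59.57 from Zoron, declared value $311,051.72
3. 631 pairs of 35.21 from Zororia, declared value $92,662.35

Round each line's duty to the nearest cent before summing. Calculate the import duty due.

$123,628.76

Line 1 (20.76, Zororia, 2,962 m², $80,181.34):
Base rate for 20.76 is 10.5%.
Origin Zororia qualifies under the Pelena–Zororia agreement and 20.76 is covered: preferential rate Free applies instead.
Duty = $80,181.34 × 0% = $0.00.
Line 2 (59.57, Zoron, 3,434 units, $311,051.72):
Base rate for 59.57 is 32%.
Duty = $311,051.72 × 32% = $99,536.55.
Line 3 (35.21, Zororia, 631 pairs, $92,662.35):
Base rate for 35.21 is 30.5%.
Origin Zororia qualifies under the Pelena–Zororia agreement and 35.21 is covered: preferential rate 26% applies instead.
The additional-duty order on 35.21 targets Corius, not Zororia; it does not apply.
Duty = $92,662.35 × 26% = $24,092.21.
Total = $0.00 + $99,536.55 + $24,092.21 = $123,628.76.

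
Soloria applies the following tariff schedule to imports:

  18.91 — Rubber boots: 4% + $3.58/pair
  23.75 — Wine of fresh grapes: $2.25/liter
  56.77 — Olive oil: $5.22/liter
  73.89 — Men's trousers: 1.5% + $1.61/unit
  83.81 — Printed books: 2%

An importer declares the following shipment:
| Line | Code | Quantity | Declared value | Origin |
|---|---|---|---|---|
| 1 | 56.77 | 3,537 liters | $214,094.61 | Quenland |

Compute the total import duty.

Line 1 (56.77, Quenland, 3,537 liters, $214,094.61):
Base rate for 56.77 is $5.22/liter.
Duty = 3,537 × $5.22 = $18,463.14.

$18,463.14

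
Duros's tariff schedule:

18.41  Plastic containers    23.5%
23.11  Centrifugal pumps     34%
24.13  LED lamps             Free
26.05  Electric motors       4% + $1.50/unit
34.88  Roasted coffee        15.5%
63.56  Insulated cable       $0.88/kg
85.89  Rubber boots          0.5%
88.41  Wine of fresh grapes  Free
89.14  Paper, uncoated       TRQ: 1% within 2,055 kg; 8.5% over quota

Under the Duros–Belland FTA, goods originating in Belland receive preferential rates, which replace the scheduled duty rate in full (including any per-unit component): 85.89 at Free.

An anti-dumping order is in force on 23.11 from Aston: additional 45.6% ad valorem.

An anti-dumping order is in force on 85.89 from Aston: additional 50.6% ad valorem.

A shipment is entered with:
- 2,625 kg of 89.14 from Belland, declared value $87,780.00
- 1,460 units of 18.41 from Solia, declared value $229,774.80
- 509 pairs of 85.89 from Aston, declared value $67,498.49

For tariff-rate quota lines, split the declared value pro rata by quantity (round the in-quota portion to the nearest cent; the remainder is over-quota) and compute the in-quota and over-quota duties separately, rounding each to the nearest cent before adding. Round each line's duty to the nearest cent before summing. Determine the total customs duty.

$90,796.17

Line 1 (89.14, Belland, 2,625 kg, $87,780.00):
Code 89.14 is under a tariff-rate quota (threshold 2,055 kg). In-quota: 2,055 kg at 1%; over-quota: 570 kg at 8.5%.
Pro-rata value split: in-quota = $87,780.00 × 2,055/2,625 = $68,719.20; over-quota = $87,780.00 − $68,719.20 = $19,060.80.
In-quota duty = $68,719.20 × 1% = $687.19. Over-quota duty = $19,060.80 × 8.5% = $1,620.17.
Line duty = $687.19 + $1,620.17 = $2,307.36.
Line 2 (18.41, Solia, 1,460 units, $229,774.80):
Base rate for 18.41 is 23.5%.
Duty = $229,774.80 × 23.5% = $53,997.08.
Line 3 (85.89, Aston, 509 pairs, $67,498.49):
Base rate for 85.89 is 0.5%.
85.89 has an FTA preferential rate, but origin Aston is not Belland; base rate stands.
Additional duty on 85.89 from Aston: +50.6%. Applied ad valorem rate: 0.5% + 50.6% = 51.1%.
Duty = $67,498.49 × 51.1% = $34,491.73.
Total = $2,307.36 + $53,997.08 + $34,491.73 = $90,796.17.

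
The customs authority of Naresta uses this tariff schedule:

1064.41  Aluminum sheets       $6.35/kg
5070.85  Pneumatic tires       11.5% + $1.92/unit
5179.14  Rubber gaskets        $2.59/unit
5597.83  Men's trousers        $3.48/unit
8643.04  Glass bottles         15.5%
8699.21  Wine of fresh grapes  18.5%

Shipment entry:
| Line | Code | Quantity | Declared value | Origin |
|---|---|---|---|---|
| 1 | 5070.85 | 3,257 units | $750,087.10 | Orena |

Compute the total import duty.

$92,513.46

Line 1 (5070.85, Orena, 3,257 units, $750,087.10):
Base rate for 5070.85 is 11.5% + $1.92/unit.
Duty = $750,087.10 × 11.5% + 3,257 × $1.92 = $92,513.46.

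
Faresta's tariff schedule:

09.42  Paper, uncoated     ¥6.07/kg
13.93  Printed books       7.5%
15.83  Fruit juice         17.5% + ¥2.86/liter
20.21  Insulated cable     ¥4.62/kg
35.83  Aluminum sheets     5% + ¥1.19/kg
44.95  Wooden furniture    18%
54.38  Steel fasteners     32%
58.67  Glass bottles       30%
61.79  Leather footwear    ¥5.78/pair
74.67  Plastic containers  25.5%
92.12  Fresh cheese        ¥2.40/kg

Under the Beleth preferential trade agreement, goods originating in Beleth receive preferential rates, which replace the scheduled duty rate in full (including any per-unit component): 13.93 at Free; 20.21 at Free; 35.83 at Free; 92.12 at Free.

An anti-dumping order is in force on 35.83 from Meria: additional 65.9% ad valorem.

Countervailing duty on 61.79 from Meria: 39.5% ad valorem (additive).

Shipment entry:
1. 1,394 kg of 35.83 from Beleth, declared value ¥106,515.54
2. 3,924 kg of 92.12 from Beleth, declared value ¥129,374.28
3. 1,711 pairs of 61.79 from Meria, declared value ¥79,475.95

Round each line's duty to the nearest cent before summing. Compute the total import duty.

¥41,282.58

Line 1 (35.83, Beleth, 1,394 kg, ¥106,515.54):
Base rate for 35.83 is 5% + ¥1.19/kg.
Origin Beleth qualifies under the Faresta–Beleth agreement and 35.83 is covered: preferential rate Free applies instead.
The additional-duty order on 35.83 targets Meria, not Beleth; it does not apply.
Duty = ¥106,515.54 × 0% = ¥0.00.
Line 2 (92.12, Beleth, 3,924 kg, ¥129,374.28):
Base rate for 92.12 is ¥2.40/kg.
Origin Beleth qualifies under the Faresta–Beleth agreement and 92.12 is covered: preferential rate Free applies instead.
Duty = ¥129,374.28 × 0% = ¥0.00.
Line 3 (61.79, Meria, 1,711 pairs, ¥79,475.95):
Base rate for 61.79 is ¥5.78/pair.
Additional duty on 61.79 from Meria: +39.5% ad valorem. Applied ad valorem rate = 39.5%.
Duty = ¥79,475.95 × 39.5% + 1,711 × ¥5.78 = ¥41,282.58.
Total = ¥0.00 + ¥0.00 + ¥41,282.58 = ¥41,282.58.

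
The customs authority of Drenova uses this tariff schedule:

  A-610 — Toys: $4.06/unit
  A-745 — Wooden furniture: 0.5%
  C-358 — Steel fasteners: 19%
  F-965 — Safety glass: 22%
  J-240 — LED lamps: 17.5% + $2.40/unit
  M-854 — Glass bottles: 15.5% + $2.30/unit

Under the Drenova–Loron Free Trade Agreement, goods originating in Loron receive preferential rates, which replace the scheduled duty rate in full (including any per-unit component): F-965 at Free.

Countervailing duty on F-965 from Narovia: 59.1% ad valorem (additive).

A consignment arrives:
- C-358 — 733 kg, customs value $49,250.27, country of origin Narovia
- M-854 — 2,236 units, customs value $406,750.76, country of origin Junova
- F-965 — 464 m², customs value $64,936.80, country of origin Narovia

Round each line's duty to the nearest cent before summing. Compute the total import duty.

Line 1 (C-358, Narovia, 733 kg, $49,250.27):
Base rate for C-358 is 19%.
Duty = $49,250.27 × 19% = $9,357.55.
Line 2 (M-854, Junova, 2,236 units, $406,750.76):
Base rate for M-854 is 15.5% + $2.30/unit.
Duty = $406,750.76 × 15.5% + 2,236 × $2.30 = $68,189.17.
Line 3 (F-965, Narovia, 464 m², $64,936.80):
Base rate for F-965 is 22%.
F-965 has an FTA preferential rate, but origin Narovia is not Loron; base rate stands.
Additional duty on F-965 from Narovia: +59.1%. Applied ad valorem rate: 22% + 59.1% = 81.1%.
Duty = $64,936.80 × 81.1% = $52,663.74.
Total = $9,357.55 + $68,189.17 + $52,663.74 = $130,210.46.

$130,210.46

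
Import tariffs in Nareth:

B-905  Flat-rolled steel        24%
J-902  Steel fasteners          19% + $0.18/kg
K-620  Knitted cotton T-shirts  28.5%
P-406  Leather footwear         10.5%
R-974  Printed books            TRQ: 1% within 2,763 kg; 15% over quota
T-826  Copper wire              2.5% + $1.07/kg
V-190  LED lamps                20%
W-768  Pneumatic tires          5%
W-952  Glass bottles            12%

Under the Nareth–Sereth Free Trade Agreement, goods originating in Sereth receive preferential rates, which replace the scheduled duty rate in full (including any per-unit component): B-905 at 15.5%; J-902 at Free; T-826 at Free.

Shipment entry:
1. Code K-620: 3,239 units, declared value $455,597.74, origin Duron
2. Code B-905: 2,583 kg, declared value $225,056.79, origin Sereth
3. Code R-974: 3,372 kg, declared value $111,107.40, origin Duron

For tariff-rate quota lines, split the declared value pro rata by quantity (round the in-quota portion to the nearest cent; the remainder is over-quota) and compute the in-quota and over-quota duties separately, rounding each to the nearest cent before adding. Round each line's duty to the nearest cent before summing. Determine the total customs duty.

Line 1 (K-620, Duron, 3,239 units, $455,597.74):
Base rate for K-620 is 28.5%.
Duty = $455,597.74 × 28.5% = $129,845.36.
Line 2 (B-905, Sereth, 2,583 kg, $225,056.79):
Base rate for B-905 is 24%.
Origin Sereth qualifies under the Nareth–Sereth agreement and B-905 is covered: preferential rate 15.5% applies instead.
Duty = $225,056.79 × 15.5% = $34,883.80.
Line 3 (R-974, Duron, 3,372 kg, $111,107.40):
Code R-974 is under a tariff-rate quota (threshold 2,763 kg). In-quota: 2,763 kg at 1%; over-quota: 609 kg at 15%.
Pro-rata value split: in-quota = $111,107.40 × 2,763/3,372 = $91,040.85; over-quota = $111,107.40 − $91,040.85 = $20,066.55.
In-quota duty = $91,040.85 × 1% = $910.41. Over-quota duty = $20,066.55 × 15% = $3,009.98.
Line duty = $910.41 + $3,009.98 = $3,920.39.
Total = $129,845.36 + $34,883.80 + $3,920.39 = $168,649.55.

$168,649.55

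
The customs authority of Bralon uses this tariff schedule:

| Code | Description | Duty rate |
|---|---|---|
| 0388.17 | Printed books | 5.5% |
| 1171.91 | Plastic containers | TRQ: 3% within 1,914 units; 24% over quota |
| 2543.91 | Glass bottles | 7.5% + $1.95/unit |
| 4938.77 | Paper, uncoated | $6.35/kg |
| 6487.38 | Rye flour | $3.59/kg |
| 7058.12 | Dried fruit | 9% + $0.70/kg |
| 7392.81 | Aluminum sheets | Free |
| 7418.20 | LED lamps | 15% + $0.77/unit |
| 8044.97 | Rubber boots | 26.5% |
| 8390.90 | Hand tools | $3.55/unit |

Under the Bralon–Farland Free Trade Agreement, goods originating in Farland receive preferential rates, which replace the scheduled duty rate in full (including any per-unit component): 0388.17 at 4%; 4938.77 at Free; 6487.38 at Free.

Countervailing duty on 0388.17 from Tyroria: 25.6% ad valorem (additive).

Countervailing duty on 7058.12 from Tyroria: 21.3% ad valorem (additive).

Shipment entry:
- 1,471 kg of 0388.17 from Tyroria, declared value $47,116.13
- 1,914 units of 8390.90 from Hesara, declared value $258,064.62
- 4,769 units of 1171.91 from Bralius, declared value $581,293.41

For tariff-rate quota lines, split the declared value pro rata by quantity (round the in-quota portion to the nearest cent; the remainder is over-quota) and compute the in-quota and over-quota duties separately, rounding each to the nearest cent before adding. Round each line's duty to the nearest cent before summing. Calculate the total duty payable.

Line 1 (0388.17, Tyroria, 1,471 kg, $47,116.13):
Base rate for 0388.17 is 5.5%.
0388.17 has an FTA preferential rate, but origin Tyroria is not Farland; base rate stands.
Additional duty on 0388.17 from Tyroria: +25.6%. Applied ad valorem rate: 5.5% + 25.6% = 31.1%.
Duty = $47,116.13 × 31.1% = $14,653.12.
Line 2 (8390.90, Hesara, 1,914 units, $258,064.62):
Base rate for 8390.90 is $3.55/unit.
Duty = 1,914 × $3.55 = $6,794.70.
Line 3 (1171.91, Bralius, 4,769 units, $581,293.41):
Code 1171.91 is under a tariff-rate quota (threshold 1,914 units). In-quota: 1,914 units at 3%; over-quota: 2,855 units at 24%.
Pro-rata value split: in-quota = $581,293.41 × 1,914/4,769 = $233,297.46; over-quota = $581,293.41 − $233,297.46 = $347,995.95.
In-quota duty = $233,297.46 × 3% = $6,998.92. Over-quota duty = $347,995.95 × 24% = $83,519.03.
Line duty = $6,998.92 + $83,519.03 = $90,517.95.
Total = $14,653.12 + $6,794.70 + $90,517.95 = $111,965.77.

$111,965.77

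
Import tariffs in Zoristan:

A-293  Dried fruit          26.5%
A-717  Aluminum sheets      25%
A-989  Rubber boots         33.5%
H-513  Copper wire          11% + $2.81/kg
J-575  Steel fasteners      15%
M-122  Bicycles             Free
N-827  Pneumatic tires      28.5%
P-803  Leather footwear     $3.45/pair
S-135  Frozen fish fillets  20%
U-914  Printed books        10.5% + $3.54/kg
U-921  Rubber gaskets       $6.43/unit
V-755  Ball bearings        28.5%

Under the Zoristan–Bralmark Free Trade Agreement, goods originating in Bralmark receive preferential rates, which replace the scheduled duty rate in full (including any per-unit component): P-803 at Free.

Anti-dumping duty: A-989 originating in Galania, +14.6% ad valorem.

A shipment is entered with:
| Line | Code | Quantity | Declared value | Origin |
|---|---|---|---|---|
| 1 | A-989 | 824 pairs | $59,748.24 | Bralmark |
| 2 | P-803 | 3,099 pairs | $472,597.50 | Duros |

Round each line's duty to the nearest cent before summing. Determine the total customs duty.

Line 1 (A-989, Bralmark, 824 pairs, $59,748.24):
Base rate for A-989 is 33.5%.
Origin Bralmark is the FTA partner but A-989 is not on the preference list; base rate stands.
The additional-duty order on A-989 targets Galania, not Bralmark; it does not apply.
Duty = $59,748.24 × 33.5% = $20,015.66.
Line 2 (P-803, Duros, 3,099 pairs, $472,597.50):
Base rate for P-803 is $3.45/pair.
P-803 has an FTA preferential rate, but origin Duros is not Bralmark; base rate stands.
Duty = 3,099 × $3.45 = $10,691.55.
Total = $20,015.66 + $10,691.55 = $30,707.21.

$30,707.21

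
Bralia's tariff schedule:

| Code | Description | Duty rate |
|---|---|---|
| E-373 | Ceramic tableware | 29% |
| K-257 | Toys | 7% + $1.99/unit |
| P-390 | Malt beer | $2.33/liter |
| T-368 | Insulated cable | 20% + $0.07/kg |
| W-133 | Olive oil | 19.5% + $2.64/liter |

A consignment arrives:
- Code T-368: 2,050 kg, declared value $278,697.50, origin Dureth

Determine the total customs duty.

Line 1 (T-368, Dureth, 2,050 kg, $278,697.50):
Base rate for T-368 is 20% + $0.07/kg.
Duty = $278,697.50 × 20% + 2,050 × $0.07 = $55,883.00.

$55,883.00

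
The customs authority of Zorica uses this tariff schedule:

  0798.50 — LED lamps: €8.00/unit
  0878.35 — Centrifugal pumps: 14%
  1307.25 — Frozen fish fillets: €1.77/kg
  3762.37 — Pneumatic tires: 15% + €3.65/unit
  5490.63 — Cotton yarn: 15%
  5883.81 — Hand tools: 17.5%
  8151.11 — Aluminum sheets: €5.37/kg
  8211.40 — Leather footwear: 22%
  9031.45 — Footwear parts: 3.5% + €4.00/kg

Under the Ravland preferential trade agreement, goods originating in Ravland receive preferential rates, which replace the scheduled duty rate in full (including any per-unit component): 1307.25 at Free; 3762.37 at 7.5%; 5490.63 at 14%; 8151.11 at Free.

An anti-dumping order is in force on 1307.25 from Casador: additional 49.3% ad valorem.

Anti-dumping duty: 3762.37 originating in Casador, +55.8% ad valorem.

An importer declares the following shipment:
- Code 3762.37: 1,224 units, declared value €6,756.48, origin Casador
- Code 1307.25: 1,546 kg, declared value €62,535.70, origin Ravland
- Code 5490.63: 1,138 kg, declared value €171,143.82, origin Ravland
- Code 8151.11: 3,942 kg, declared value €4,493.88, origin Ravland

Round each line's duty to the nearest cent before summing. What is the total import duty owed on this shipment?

Line 1 (3762.37, Casador, 1,224 units, €6,756.48):
Base rate for 3762.37 is 15% + €3.65/unit.
3762.37 has an FTA preferential rate, but origin Casador is not Ravland; base rate stands.
Additional duty on 3762.37 from Casador: +55.8%. Applied ad valorem rate: 15% + 55.8% = 70.8%.
Duty = €6,756.48 × 70.8% + 1,224 × €3.65 = €9,251.19.
Line 2 (1307.25, Ravland, 1,546 kg, €62,535.70):
Base rate for 1307.25 is €1.77/kg.
Origin Ravland qualifies under the Zorica–Ravland agreement and 1307.25 is covered: preferential rate Free applies instead.
The additional-duty order on 1307.25 targets Casador, not Ravland; it does not apply.
Duty = €62,535.70 × 0% = €0.00.
Line 3 (5490.63, Ravland, 1,138 kg, €171,143.82):
Base rate for 5490.63 is 15%.
Origin Ravland qualifies under the Zorica–Ravland agreement and 5490.63 is covered: preferential rate 14% applies instead.
Duty = €171,143.82 × 14% = €23,960.13.
Line 4 (8151.11, Ravland, 3,942 kg, €4,493.88):
Base rate for 8151.11 is €5.37/kg.
Origin Ravland qualifies under the Zorica–Ravland agreement and 8151.11 is covered: preferential rate Free applies instead.
Duty = €4,493.88 × 0% = €0.00.
Total = €9,251.19 + €0.00 + €23,960.13 + €0.00 = €33,211.32.

€33,211.32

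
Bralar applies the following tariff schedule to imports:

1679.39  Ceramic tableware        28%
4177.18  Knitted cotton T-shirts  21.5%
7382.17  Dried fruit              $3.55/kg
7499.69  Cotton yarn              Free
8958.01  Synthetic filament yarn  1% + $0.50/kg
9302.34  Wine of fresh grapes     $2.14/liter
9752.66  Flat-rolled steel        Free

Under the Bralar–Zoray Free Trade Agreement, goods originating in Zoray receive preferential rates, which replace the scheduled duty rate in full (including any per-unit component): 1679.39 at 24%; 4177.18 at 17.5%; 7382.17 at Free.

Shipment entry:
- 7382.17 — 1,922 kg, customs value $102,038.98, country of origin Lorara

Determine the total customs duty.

$6,823.10

Line 1 (7382.17, Lorara, 1,922 kg, $102,038.98):
Base rate for 7382.17 is $3.55/kg.
7382.17 has an FTA preferential rate, but origin Lorara is not Zoray; base rate stands.
Duty = 1,922 × $3.55 = $6,823.10.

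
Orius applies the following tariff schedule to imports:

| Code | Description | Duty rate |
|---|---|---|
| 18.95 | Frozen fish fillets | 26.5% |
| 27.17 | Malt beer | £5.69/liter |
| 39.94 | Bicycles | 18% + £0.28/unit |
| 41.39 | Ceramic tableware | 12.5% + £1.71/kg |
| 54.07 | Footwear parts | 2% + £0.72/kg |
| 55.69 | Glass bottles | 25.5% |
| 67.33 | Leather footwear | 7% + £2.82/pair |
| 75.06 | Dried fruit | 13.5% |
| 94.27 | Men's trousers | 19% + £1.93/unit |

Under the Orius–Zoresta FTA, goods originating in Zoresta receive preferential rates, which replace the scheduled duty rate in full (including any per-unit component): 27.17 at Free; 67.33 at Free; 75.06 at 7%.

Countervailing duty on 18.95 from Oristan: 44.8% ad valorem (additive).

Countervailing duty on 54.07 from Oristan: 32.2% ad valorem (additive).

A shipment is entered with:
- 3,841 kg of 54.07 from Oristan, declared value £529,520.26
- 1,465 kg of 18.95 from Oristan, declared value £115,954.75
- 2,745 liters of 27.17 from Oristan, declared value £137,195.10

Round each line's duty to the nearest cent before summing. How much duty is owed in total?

Line 1 (54.07, Oristan, 3,841 kg, £529,520.26):
Base rate for 54.07 is 2% + £0.72/kg.
Additional duty on 54.07 from Oristan: +32.2%. Applied ad valorem rate: 2% + 32.2% = 34.2%.
Duty = £529,520.26 × 34.2% + 3,841 × £0.72 = £183,861.45.
Line 2 (18.95, Oristan, 1,465 kg, £115,954.75):
Base rate for 18.95 is 26.5%.
Additional duty on 18.95 from Oristan: +44.8%. Applied ad valorem rate: 26.5% + 44.8% = 71.3%.
Duty = £115,954.75 × 71.3% = £82,675.74.
Line 3 (27.17, Oristan, 2,745 liters, £137,195.10):
Base rate for 27.17 is £5.69/liter.
27.17 has an FTA preferential rate, but origin Oristan is not Zoresta; base rate stands.
Duty = 2,745 × £5.69 = £15,619.05.
Total = £183,861.45 + £82,675.74 + £15,619.05 = £282,156.24.

£282,156.24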